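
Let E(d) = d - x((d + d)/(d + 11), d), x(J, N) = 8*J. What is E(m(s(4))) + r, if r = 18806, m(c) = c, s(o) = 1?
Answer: 56417/3 ≈ 18806.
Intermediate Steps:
E(d) = d - 16*d/(11 + d) (E(d) = d - 8*(d + d)/(d + 11) = d - 8*(2*d)/(11 + d) = d - 8*2*d/(11 + d) = d - 16*d/(11 + d))
E(m(s(4))) + r = 1*(-5 + 1)/(11 + 1) + 18806 = 1*(-4)/12 + 18806 = 1*(1/12)*(-4) + 18806 = -1/3 + 18806 = 56417/3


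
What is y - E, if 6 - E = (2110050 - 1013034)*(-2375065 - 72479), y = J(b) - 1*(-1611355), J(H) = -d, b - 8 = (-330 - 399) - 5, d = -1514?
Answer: -2684993315841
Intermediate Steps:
b = -726 (b = 8 + ((-330 - 399) - 5) = 8 + (-729 - 5) = 8 - 734 = -726)
J(H) = 1514 (J(H) = -1*(-1514) = 1514)
y = 1612869 (y = 1514 - 1*(-1611355) = 1514 + 1611355 = 1612869)
E = 2684994928710 (E = 6 - (2110050 - 1013034)*(-2375065 - 72479) = 6 - 1097016*(-2447544) = 6 - 1*(-2684994928704) = 6 + 2684994928704 = 2684994928710)
y - E = 1612869 - 1*2684994928710 = 1612869 - 2684994928710 = -2684993315841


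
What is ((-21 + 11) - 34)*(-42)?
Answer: 1848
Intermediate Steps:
((-21 + 11) - 34)*(-42) = (-10 - 34)*(-42) = -44*(-42) = 1848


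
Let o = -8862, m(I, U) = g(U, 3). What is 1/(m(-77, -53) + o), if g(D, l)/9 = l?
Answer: -1/8835 ≈ -0.00011319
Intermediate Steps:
g(D, l) = 9*l
m(I, U) = 27 (m(I, U) = 9*3 = 27)
1/(m(-77, -53) + o) = 1/(27 - 8862) = 1/(-8835) = -1/8835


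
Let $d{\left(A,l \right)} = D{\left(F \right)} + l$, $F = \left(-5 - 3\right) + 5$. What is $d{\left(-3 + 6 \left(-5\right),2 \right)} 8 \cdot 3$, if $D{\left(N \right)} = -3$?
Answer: $-24$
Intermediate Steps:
$F = -3$ ($F = -8 + 5 = -3$)
$d{\left(A,l \right)} = -3 + l$
$d{\left(-3 + 6 \left(-5\right),2 \right)} 8 \cdot 3 = \left(-3 + 2\right) 8 \cdot 3 = \left(-1\right) 24 = -24$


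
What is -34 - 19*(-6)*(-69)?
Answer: -7900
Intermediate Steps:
-34 - 19*(-6)*(-69) = -34 + 114*(-69) = -34 - 7866 = -7900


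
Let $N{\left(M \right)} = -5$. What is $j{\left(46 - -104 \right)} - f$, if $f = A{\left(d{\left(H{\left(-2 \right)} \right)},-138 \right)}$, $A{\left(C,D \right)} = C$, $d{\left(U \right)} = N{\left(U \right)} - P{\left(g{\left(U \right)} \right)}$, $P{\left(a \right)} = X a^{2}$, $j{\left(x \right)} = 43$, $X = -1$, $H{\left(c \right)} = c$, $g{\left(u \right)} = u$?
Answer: $44$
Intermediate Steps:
$P{\left(a \right)} = - a^{2}$
$d{\left(U \right)} = -5 + U^{2}$ ($d{\left(U \right)} = -5 - - U^{2} = -5 + U^{2}$)
$f = -1$ ($f = -5 + \left(-2\right)^{2} = -5 + 4 = -1$)
$j{\left(46 - -104 \right)} - f = 43 - -1 = 43 + 1 = 44$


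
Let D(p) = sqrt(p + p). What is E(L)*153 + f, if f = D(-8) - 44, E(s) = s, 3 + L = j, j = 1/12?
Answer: -1961/4 + 4*I ≈ -490.25 + 4.0*I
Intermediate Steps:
D(p) = sqrt(2)*sqrt(p) (D(p) = sqrt(2*p) = sqrt(2)*sqrt(p))
j = 1/12 ≈ 0.083333
L = -35/12 (L = -3 + 1/12 = -35/12 ≈ -2.9167)
f = -44 + 4*I (f = sqrt(2)*sqrt(-8) - 44 = sqrt(2)*(2*I*sqrt(2)) - 44 = 4*I - 44 = -44 + 4*I ≈ -44.0 + 4.0*I)
E(L)*153 + f = -35/12*153 + (-44 + 4*I) = -1785/4 + (-44 + 4*I) = -1961/4 + 4*I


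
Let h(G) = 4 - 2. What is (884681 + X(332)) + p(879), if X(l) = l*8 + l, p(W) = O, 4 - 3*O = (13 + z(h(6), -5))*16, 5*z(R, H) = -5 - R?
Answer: 13314127/15 ≈ 8.8761e+5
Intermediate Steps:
h(G) = 2
z(R, H) = -1 - R/5 (z(R, H) = (-5 - R)/5 = -1 - R/5)
O = -908/15 (O = 4/3 - (13 + (-1 - ⅕*2))*16/3 = 4/3 - (13 + (-1 - ⅖))*16/3 = 4/3 - (13 - 7/5)*16/3 = 4/3 - 58*16/15 = 4/3 - ⅓*928/5 = 4/3 - 928/15 = -908/15 ≈ -60.533)
p(W) = -908/15
X(l) = 9*l (X(l) = 8*l + l = 9*l)
(884681 + X(332)) + p(879) = (884681 + 9*332) - 908/15 = (884681 + 2988) - 908/15 = 887669 - 908/15 = 13314127/15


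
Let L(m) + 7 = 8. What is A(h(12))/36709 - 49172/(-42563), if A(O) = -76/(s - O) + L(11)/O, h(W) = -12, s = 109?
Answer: 2620895816917/2268670382484 ≈ 1.1553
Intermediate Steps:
L(m) = 1 (L(m) = -7 + 8 = 1)
A(O) = 1/O - 76/(109 - O) (A(O) = -76/(109 - O) + 1/O = 1/O - 76/(109 - O))
A(h(12))/36709 - 49172/(-42563) = ((-109 + 77*(-12))/((-12)*(-109 - 12)))/36709 - 49172/(-42563) = -1/12*(-109 - 924)/(-121)*(1/36709) - 49172*(-1/42563) = -1/12*(-1/121)*(-1033)*(1/36709) + 49172/42563 = -1033/1452*1/36709 + 49172/42563 = -1033/53301468 + 49172/42563 = 2620895816917/2268670382484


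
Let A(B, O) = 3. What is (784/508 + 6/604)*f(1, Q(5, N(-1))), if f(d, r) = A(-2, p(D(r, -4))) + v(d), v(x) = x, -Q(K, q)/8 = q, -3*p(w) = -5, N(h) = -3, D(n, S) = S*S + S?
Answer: 119146/19177 ≈ 6.2130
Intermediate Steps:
D(n, S) = S + S² (D(n, S) = S² + S = S + S²)
p(w) = 5/3 (p(w) = -⅓*(-5) = 5/3)
Q(K, q) = -8*q
f(d, r) = 3 + d
(784/508 + 6/604)*f(1, Q(5, N(-1))) = (784/508 + 6/604)*(3 + 1) = (784*(1/508) + 6*(1/604))*4 = (196/127 + 3/302)*4 = (59573/38354)*4 = 119146/19177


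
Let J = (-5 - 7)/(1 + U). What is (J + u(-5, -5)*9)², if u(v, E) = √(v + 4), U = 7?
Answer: -315/4 - 27*I ≈ -78.75 - 27.0*I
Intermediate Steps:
J = -3/2 (J = (-5 - 7)/(1 + 7) = -12/8 = -12*⅛ = -3/2 ≈ -1.5000)
u(v, E) = √(4 + v)
(J + u(-5, -5)*9)² = (-3/2 + √(4 - 5)*9)² = (-3/2 + √(-1)*9)² = (-3/2 + I*9)² = (-3/2 + 9*I)²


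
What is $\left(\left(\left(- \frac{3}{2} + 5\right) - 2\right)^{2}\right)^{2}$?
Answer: $\frac{81}{16} \approx 5.0625$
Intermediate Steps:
$\left(\left(\left(- \frac{3}{2} + 5\right) - 2\right)^{2}\right)^{2} = \left(\left(\frac{7}{2} - 2\right)^{2}\right)^{2} = \left(\left(\frac{3}{2}\right)^{2}\right)^{2} = \left(\frac{9}{4}\right)^{2} = \frac{81}{16}$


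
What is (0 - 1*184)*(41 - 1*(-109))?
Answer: -27600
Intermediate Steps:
(0 - 1*184)*(41 - 1*(-109)) = (0 - 184)*(41 + 109) = -184*150 = -27600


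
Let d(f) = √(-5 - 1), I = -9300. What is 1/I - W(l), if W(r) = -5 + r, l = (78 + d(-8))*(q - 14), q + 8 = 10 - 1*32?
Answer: 31964099/9300 + 44*I*√6 ≈ 3437.0 + 107.78*I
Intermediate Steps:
d(f) = I*√6 (d(f) = √(-6) = I*√6)
q = -30 (q = -8 + (10 - 1*32) = -8 + (10 - 32) = -8 - 22 = -30)
l = -3432 - 44*I*√6 (l = (78 + I*√6)*(-30 - 14) = (78 + I*√6)*(-44) = -3432 - 44*I*√6 ≈ -3432.0 - 107.78*I)
1/I - W(l) = 1/(-9300) - (-5 + (-3432 - 44*I*√6)) = -1/9300 - (-3437 - 44*I*√6) = -1/9300 + (3437 + 44*I*√6) = 31964099/9300 + 44*I*√6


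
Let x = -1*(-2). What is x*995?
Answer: 1990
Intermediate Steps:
x = 2
x*995 = 2*995 = 1990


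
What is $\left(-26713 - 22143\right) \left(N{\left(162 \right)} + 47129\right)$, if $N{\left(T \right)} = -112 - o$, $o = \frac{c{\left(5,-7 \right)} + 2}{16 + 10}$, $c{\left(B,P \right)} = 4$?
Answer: $- \frac{29861666608}{13} \approx -2.2971 \cdot 10^{9}$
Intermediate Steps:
$o = \frac{3}{13}$ ($o = \frac{4 + 2}{16 + 10} = \frac{6}{26} = 6 \cdot \frac{1}{26} = \frac{3}{13} \approx 0.23077$)
$N{\left(T \right)} = - \frac{1459}{13}$ ($N{\left(T \right)} = -112 - \frac{3}{13} = - \frac{1459}{13}$)
$\left(-26713 - 22143\right) \left(N{\left(162 \right)} + 47129\right) = \left(-26713 - 22143\right) \left(- \frac{1459}{13} + 47129\right) = \left(-48856\right) \frac{611218}{13} = - \frac{29861666608}{13}$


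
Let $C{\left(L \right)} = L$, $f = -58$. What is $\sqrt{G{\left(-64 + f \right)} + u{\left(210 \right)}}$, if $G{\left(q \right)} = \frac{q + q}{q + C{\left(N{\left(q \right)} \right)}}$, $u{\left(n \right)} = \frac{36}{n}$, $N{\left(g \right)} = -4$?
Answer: $\frac{2 \sqrt{5810}}{105} \approx 1.4519$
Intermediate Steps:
$G{\left(q \right)} = \frac{2 q}{-4 + q}$ ($G{\left(q \right)} = \frac{q + q}{q - 4} = \frac{2 q}{-4 + q}$)
$\sqrt{G{\left(-64 + f \right)} + u{\left(210 \right)}} = \sqrt{\frac{2 \left(-64 - 58\right)}{-4 - 122} + \frac{36}{210}} = \sqrt{2 \left(-122\right) \frac{1}{-4 - 122} + 36 \cdot \frac{1}{210}} = \sqrt{2 \left(-122\right) \frac{1}{-126} + \frac{6}{35}} = \sqrt{2 \left(-122\right) \left(- \frac{1}{126}\right) + \frac{6}{35}} = \sqrt{\frac{122}{63} + \frac{6}{35}} = \sqrt{\frac{664}{315}} = \frac{2 \sqrt{5810}}{105}$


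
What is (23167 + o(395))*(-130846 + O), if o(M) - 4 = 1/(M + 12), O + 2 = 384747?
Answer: 2394419401602/407 ≈ 5.8831e+9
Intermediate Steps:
O = 384745 (O = -2 + 384747 = 384745)
o(M) = 4 + 1/(12 + M) (o(M) = 4 + 1/(M + 12) = 4 + 1/(12 + M))
(23167 + o(395))*(-130846 + O) = (23167 + (49 + 4*395)/(12 + 395))*(-130846 + 384745) = (23167 + (49 + 1580)/407)*253899 = (23167 + (1/407)*1629)*253899 = (23167 + 1629/407)*253899 = (9430598/407)*253899 = 2394419401602/407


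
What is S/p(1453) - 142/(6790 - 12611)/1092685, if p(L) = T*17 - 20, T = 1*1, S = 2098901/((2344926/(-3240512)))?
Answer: 21630580431995243315798/22372420919085765 ≈ 9.6684e+5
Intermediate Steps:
S = -3400756938656/1172463 (S = 2098901/((2344926*(-1/3240512))) = 2098901/(-1172463/1620256) = 2098901*(-1620256/1172463) = -3400756938656/1172463 ≈ -2.9005e+6)
T = 1
p(L) = -3 (p(L) = 1*17 - 20 = 17 - 20 = -3)
S/p(1453) - 142/(6790 - 12611)/1092685 = -3400756938656/1172463/(-3) - 142/(6790 - 12611)/1092685 = -3400756938656/1172463*(-⅓) - 142/(-5821)*(1/1092685) = 3400756938656/3517389 - 142*(-1/5821)*(1/1092685) = 3400756938656/3517389 + (142/5821)*(1/1092685) = 3400756938656/3517389 + 142/6360519385 = 21630580431995243315798/22372420919085765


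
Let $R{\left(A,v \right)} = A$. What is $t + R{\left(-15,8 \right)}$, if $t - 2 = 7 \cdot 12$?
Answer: $71$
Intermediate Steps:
$t = 86$ ($t = 2 + 7 \cdot 12 = 2 + 84 = 86$)
$t + R{\left(-15,8 \right)} = 86 - 15 = 71$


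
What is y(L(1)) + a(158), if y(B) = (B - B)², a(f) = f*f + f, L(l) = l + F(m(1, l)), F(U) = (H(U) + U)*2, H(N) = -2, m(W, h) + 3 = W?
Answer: 25122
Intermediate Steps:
m(W, h) = -3 + W
F(U) = -4 + 2*U (F(U) = (-2 + U)*2 = -4 + 2*U)
L(l) = -8 + l (L(l) = l + (-4 + 2*(-3 + 1)) = l + (-4 + 2*(-2)) = l + (-4 - 4) = l - 8 = -8 + l)
a(f) = f + f² (a(f) = f² + f = f + f²)
y(B) = 0 (y(B) = 0² = 0)
y(L(1)) + a(158) = 0 + 158*(1 + 158) = 0 + 158*159 = 0 + 25122 = 25122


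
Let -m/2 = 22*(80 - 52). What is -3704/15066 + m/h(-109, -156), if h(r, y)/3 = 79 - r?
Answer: -860432/354051 ≈ -2.4302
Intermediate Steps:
m = -1232 (m = -44*(80 - 52) = -44*28 = -2*616 = -1232)
h(r, y) = 237 - 3*r (h(r, y) = 3*(79 - r) = 237 - 3*r)
-3704/15066 + m/h(-109, -156) = -3704/15066 - 1232/(237 - 3*(-109)) = -3704*1/15066 - 1232/(237 + 327) = -1852/7533 - 1232/564 = -1852/7533 - 1232*1/564 = -1852/7533 - 308/141 = -860432/354051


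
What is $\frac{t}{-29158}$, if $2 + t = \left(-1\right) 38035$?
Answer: $\frac{38037}{29158} \approx 1.3045$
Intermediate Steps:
$t = -38037$ ($t = -2 - 38035 = -38037$)
$\frac{t}{-29158} = - \frac{38037}{-29158} = \left(-38037\right) \left(- \frac{1}{29158}\right) = \frac{38037}{29158}$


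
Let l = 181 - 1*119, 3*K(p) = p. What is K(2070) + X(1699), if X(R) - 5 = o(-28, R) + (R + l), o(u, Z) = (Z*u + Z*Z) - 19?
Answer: 2841466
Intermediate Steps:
K(p) = p/3
o(u, Z) = -19 + Z**2 + Z*u (o(u, Z) = (Z*u + Z**2) - 19 = (Z**2 + Z*u) - 19 = -19 + Z**2 + Z*u)
l = 62 (l = 181 - 119 = 62)
X(R) = 48 + R**2 - 27*R (X(R) = 5 + ((-19 + R**2 + R*(-28)) + (R + 62)) = 5 + ((-19 + R**2 - 28*R) + (62 + R)) = 5 + (43 + R**2 - 27*R) = 48 + R**2 - 27*R)
K(2070) + X(1699) = (1/3)*2070 + (48 + 1699**2 - 27*1699) = 690 + (48 + 2886601 - 45873) = 690 + 2840776 = 2841466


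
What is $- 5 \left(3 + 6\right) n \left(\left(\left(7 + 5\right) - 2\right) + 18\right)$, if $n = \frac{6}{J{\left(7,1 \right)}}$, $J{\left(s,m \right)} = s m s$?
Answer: $- \frac{1080}{7} \approx -154.29$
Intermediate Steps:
$J{\left(s,m \right)} = m s^{2}$ ($J{\left(s,m \right)} = m s s = m s^{2}$)
$n = \frac{6}{49}$ ($n = \frac{6}{1 \cdot 7^{2}} = \frac{6}{1 \cdot 49} = \frac{6}{49} \approx 0.12245$)
$- 5 \left(3 + 6\right) n \left(\left(\left(7 + 5\right) - 2\right) + 18\right) = - 5 \left(3 + 6\right) \frac{6}{49} \left(\left(\left(7 + 5\right) - 2\right) + 18\right) = \left(-5\right) 9 \cdot \frac{6}{49} \left(\left(12 - 2\right) + 18\right) = \left(-45\right) \frac{6}{49} \left(10 + 18\right) = \left(- \frac{270}{49}\right) 28 = - \frac{1080}{7}$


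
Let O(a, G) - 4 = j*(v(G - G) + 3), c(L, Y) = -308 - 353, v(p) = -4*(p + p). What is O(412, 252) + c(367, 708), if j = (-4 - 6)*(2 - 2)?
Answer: -657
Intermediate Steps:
v(p) = -8*p
c(L, Y) = -661
j = 0 (j = -10*0 = 0)
O(a, G) = 4 (O(a, G) = 4 + 0*(-8*(G - G) + 3) = 4 + 0*(-8*0 + 3) = 4 + 0*(0 + 3) = 4 + 0*3 = 4 + 0 = 4)
O(412, 252) + c(367, 708) = 4 - 661 = -657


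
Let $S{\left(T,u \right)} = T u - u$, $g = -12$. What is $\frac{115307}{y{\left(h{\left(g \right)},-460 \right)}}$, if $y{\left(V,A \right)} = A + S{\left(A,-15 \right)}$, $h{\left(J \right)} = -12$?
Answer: $\frac{115307}{6455} \approx 17.863$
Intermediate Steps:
$S{\left(T,u \right)} = - u + T u$
$y{\left(V,A \right)} = 15 - 14 A$ ($y{\left(V,A \right)} = A - 15 \left(-1 + A\right) = A - \left(-15 + 15 A\right) = 15 - 14 A$)
$\frac{115307}{y{\left(h{\left(g \right)},-460 \right)}} = \frac{115307}{15 - -6440} = \frac{115307}{15 + 6440} = \frac{115307}{6455}$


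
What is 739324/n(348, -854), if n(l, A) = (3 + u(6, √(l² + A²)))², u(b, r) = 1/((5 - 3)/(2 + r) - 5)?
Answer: 163747721217085337084/1736427153270681 + 22005692002288*√212605/1736427153270681 ≈ 94307.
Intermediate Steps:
u(b, r) = 1/(-5 + 2/(2 + r)) (u(b, r) = 1/(2/(2 + r) - 5) = 1/(-5 + 2/(2 + r)))
n(l, A) = (3 + (-2 - √(A² + l²))/(8 + 5*√(A² + l²)))² (n(l, A) = (3 + (-2 - √(l² + A²))/(8 + 5*√(l² + A²)))² = (3 + (-2 - √(A² + l²))/(8 + 5*√(A² + l²)))²)
739324/n(348, -854) = 739324/((4*(11 + 7*√((-854)² + 348²))²/(8 + 5*√((-854)² + 348²))²)) = 739324/((4*(11 + 7*√(729316 + 121104))²/(8 + 5*√(729316 + 121104))²)) = 739324/((4*(11 + 7*√850420)²/(8 + 5*√850420)²)) = 739324/((4*(11 + 7*(2*√212605))²/(8 + 5*(2*√212605))²)) = 739324/((4*(11 + 14*√212605)²/(8 + 10*√212605)²)) = 739324*((8 + 10*√212605)²/(4*(11 + 14*√212605)²)) = 184831*(8 + 10*√212605)²/(11 + 14*√212605)²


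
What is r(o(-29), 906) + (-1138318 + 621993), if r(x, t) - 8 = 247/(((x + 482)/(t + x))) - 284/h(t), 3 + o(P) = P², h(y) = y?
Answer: -12855915119/24915 ≈ -5.1599e+5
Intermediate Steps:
o(P) = -3 + P²
r(x, t) = 8 - 284/t + 247*(t + x)/(482 + x) (r(x, t) = 8 + (247/(((x + 482)/(t + x))) - 284/t) = 8 + (247/(((482 + x)/(t + x))) - 284/t) = 8 + (247*((t + x)/(482 + x)) - 284/t) = 8 + (247*(t + x)/(482 + x) - 284/t) = 8 + (-284/t + 247*(t + x)/(482 + x)) = 8 - 284/t + 247*(t + x)/(482 + x))
r(o(-29), 906) + (-1138318 + 621993) = (-136888 - 284*(-3 + (-29)²) + 247*906² + 3856*906 + 255*906*(-3 + (-29)²))/(906*(482 + (-3 + (-29)²))) + (-1138318 + 621993) = (-136888 - 284*(-3 + 841) + 247*820836 + 3493536 + 255*906*(-3 + 841))/(906*(482 + (-3 + 841))) - 516325 = (-136888 - 284*838 + 202746492 + 3493536 + 255*906*838)/(906*(482 + 838)) - 516325 = (1/906)*(-136888 - 237992 + 202746492 + 3493536 + 193603140)/1320 - 516325 = (1/906)*(1/1320)*399468288 - 516325 = 8322256/24915 - 516325 = -12855915119/24915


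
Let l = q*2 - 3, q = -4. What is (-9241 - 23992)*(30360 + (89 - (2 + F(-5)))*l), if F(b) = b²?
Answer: -986288974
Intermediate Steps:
l = -11 (l = -4*2 - 3 = -8 - 3 = -11)
(-9241 - 23992)*(30360 + (89 - (2 + F(-5)))*l) = (-9241 - 23992)*(30360 + (89 - (2 + (-5)²))*(-11)) = -33233*(30360 + (89 - (2 + 25))*(-11)) = -33233*(30360 + (89 - 1*27)*(-11)) = -33233*(30360 + (89 - 27)*(-11)) = -33233*(30360 + 62*(-11)) = -33233*(30360 - 682) = -33233*29678 = -986288974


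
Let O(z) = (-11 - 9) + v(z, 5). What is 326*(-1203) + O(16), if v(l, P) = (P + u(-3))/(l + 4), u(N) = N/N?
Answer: -3921977/10 ≈ -3.9220e+5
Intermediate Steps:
u(N) = 1
v(l, P) = (1 + P)/(4 + l) (v(l, P) = (P + 1)/(l + 4) = (1 + P)/(4 + l))
O(z) = -20 + 6/(4 + z) (O(z) = (-11 - 9) + (1 + 5)/(4 + z) = -20 + 6/(4 + z))
326*(-1203) + O(16) = 326*(-1203) + 2*(-37 - 10*16)/(4 + 16) = -392178 + 2*(-37 - 160)/20 = -392178 + 2*(1/20)*(-197) = -392178 - 197/10 = -3921977/10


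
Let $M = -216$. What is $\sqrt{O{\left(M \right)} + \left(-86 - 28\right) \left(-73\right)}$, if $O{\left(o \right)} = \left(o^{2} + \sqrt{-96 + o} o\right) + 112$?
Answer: $\sqrt{55090 - 432 i \sqrt{78}} \approx 234.85 - 8.1228 i$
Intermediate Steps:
$O{\left(o \right)} = 112 + o^{2} + o \sqrt{-96 + o}$ ($O{\left(o \right)} = \left(o^{2} + o \sqrt{-96 + o}\right) + 112 = 112 + o^{2} + o \sqrt{-96 + o}$)
$\sqrt{O{\left(M \right)} + \left(-86 - 28\right) \left(-73\right)} = \sqrt{\left(112 + \left(-216\right)^{2} - 216 \sqrt{-96 - 216}\right) + \left(-86 - 28\right) \left(-73\right)} = \sqrt{\left(112 + 46656 - 216 \sqrt{-312}\right) - -8322} = \sqrt{\left(112 + 46656 - 216 \cdot 2 i \sqrt{78}\right) + 8322} = \sqrt{\left(112 + 46656 - 432 i \sqrt{78}\right) + 8322} = \sqrt{\left(46768 - 432 i \sqrt{78}\right) + 8322} = \sqrt{55090 - 432 i \sqrt{78}}$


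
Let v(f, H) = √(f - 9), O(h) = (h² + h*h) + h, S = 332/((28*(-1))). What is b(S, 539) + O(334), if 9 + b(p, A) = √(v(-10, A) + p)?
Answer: 223437 + √(-581 + 49*I*√19)/7 ≈ 2.2344e+5 + 3.4993*I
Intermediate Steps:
S = -83/7 (S = 332/(-28) = 332*(-1/28) = -83/7 ≈ -11.857)
O(h) = h + 2*h² (O(h) = (h² + h²) + h = 2*h² + h = h + 2*h²)
v(f, H) = √(-9 + f)
b(p, A) = -9 + √(p + I*√19) (b(p, A) = -9 + √(√(-9 - 10) + p) = -9 + √(√(-19) + p) = -9 + √(I*√19 + p) = -9 + √(p + I*√19))
b(S, 539) + O(334) = (-9 + √(-83/7 + I*√19)) + 334*(1 + 2*334) = (-9 + √(-83/7 + I*√19)) + 334*(1 + 668) = (-9 + √(-83/7 + I*√19)) + 334*669 = (-9 + √(-83/7 + I*√19)) + 223446 = 223437 + √(-83/7 + I*√19)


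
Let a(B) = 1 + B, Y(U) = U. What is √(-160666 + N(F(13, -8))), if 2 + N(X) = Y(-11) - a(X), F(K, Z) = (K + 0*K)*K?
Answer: I*√160849 ≈ 401.06*I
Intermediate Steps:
F(K, Z) = K² (F(K, Z) = (K + 0)*K = K*K = K²)
N(X) = -14 - X (N(X) = -2 + (-11 - (1 + X)) = -2 + (-11 + (-1 - X)) = -2 + (-12 - X) = -14 - X)
√(-160666 + N(F(13, -8))) = √(-160666 + (-14 - 1*13²)) = √(-160666 + (-14 - 1*169)) = √(-160666 + (-14 - 169)) = √(-160666 - 183) = √(-160849) = I*√160849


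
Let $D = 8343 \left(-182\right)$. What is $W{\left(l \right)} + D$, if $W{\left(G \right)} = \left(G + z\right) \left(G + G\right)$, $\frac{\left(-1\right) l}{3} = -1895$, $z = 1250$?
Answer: $77332524$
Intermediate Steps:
$l = 5685$ ($l = \left(-3\right) \left(-1895\right) = 5685$)
$W{\left(G \right)} = 2 G \left(1250 + G\right)$ ($W{\left(G \right)} = \left(G + 1250\right) \left(G + G\right) = \left(1250 + G\right) 2 G = 2 G \left(1250 + G\right)$)
$D = -1518426$
$W{\left(l \right)} + D = 2 \cdot 5685 \left(1250 + 5685\right) - 1518426 = 2 \cdot 5685 \cdot 6935 - 1518426 = 78850950 - 1518426 = 77332524$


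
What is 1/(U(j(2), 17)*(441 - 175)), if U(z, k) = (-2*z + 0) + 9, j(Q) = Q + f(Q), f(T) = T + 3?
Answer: -1/1330 ≈ -0.00075188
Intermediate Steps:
f(T) = 3 + T
j(Q) = 3 + 2*Q (j(Q) = Q + (3 + Q) = 3 + 2*Q)
U(z, k) = 9 - 2*z (U(z, k) = -2*z + 9 = 9 - 2*z)
1/(U(j(2), 17)*(441 - 175)) = 1/((9 - 2*(3 + 2*2))*(441 - 175)) = 1/((9 - 2*(3 + 4))*266) = 1/((9 - 2*7)*266) = 1/((9 - 14)*266) = 1/(-5*266) = 1/(-1330) = -1/1330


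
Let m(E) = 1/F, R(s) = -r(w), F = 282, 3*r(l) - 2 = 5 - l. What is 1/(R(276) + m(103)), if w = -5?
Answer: -282/1127 ≈ -0.25022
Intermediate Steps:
r(l) = 7/3 - l/3 (r(l) = ⅔ + (5 - l)/3 = ⅔ + (5/3 - l/3) = 7/3 - l/3)
R(s) = -4 (R(s) = -(7/3 - ⅓*(-5)) = -(7/3 + 5/3) = -1*4 = -4)
m(E) = 1/282
1/(R(276) + m(103)) = 1/(-4 + 1/282) = 1/(-1127/282) = -282/1127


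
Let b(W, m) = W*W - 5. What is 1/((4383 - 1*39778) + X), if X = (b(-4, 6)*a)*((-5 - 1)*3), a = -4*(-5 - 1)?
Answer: -1/40147 ≈ -2.4908e-5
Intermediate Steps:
a = 24 (a = -4*(-6) = 24)
b(W, m) = -5 + W**2 (b(W, m) = W**2 - 5 = -5 + W**2)
X = -4752 (X = ((-5 + (-4)**2)*24)*((-5 - 1)*3) = ((-5 + 16)*24)*(-6*3) = (11*24)*(-18) = 264*(-18) = -4752)
1/((4383 - 1*39778) + X) = 1/((4383 - 1*39778) - 4752) = 1/((4383 - 39778) - 4752) = 1/(-35395 - 4752) = 1/(-40147) = -1/40147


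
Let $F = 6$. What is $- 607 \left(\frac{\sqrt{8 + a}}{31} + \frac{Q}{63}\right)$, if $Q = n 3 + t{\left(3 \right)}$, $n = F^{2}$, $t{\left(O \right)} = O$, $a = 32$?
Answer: $- \frac{22459}{21} - \frac{1214 \sqrt{10}}{31} \approx -1193.3$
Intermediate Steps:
$n = 36$ ($n = 6^{2} = 36$)
$Q = 111$ ($Q = 36 \cdot 3 + 3 = 108 + 3 = 111$)
$- 607 \left(\frac{\sqrt{8 + a}}{31} + \frac{Q}{63}\right) = - 607 \left(\frac{\sqrt{8 + 32}}{31} + \frac{111}{63}\right) = - 607 \left(\sqrt{40} \cdot \frac{1}{31} + 111 \cdot \frac{1}{63}\right) = - 607 \left(2 \sqrt{10} \cdot \frac{1}{31} + \frac{37}{21}\right) = - 607 \left(\frac{2 \sqrt{10}}{31} + \frac{37}{21}\right) = - 607 \left(\frac{37}{21} + \frac{2 \sqrt{10}}{31}\right) = - \frac{22459}{21} - \frac{1214 \sqrt{10}}{31}$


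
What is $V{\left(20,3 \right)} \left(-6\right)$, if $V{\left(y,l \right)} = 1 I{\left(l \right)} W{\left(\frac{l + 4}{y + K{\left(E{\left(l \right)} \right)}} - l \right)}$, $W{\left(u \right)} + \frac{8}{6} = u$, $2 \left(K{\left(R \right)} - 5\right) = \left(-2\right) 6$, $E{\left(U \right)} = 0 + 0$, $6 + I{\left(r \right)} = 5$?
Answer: $- \frac{452}{19} \approx -23.789$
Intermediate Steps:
$I{\left(r \right)} = -1$ ($I{\left(r \right)} = -6 + 5 = -1$)
$E{\left(U \right)} = 0$
$K{\left(R \right)} = -1$ ($K{\left(R \right)} = 5 + \frac{\left(-2\right) 6}{2} = 5 + \frac{1}{2} \left(-12\right) = 5 - 6 = -1$)
$W{\left(u \right)} = - \frac{4}{3} + u$
$V{\left(y,l \right)} = \frac{4}{3} + l - \frac{4 + l}{-1 + y}$ ($V{\left(y,l \right)} = 1 \left(-1\right) \left(- \frac{4}{3} - \left(l - \frac{l + 4}{y - 1}\right)\right) = - (- \frac{4}{3} - \left(l - \frac{4 + l}{-1 + y}\right)) = - (- \frac{4}{3} - l + \frac{4 + l}{-1 + y}) = \frac{4}{3} + l - \frac{4 + l}{-1 + y}$)
$V{\left(20,3 \right)} \left(-6\right) = \frac{-16 - 18 + 4 \cdot 20 + 3 \cdot 3 \cdot 20}{3 \left(-1 + 20\right)} \left(-6\right) = \frac{-16 - 18 + 80 + 180}{3 \cdot 19} \left(-6\right) = \frac{1}{3} \cdot \frac{1}{19} \cdot 226 \left(-6\right) = \frac{226}{57} \left(-6\right) = - \frac{452}{19}$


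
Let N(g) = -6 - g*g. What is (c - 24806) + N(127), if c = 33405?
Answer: -7536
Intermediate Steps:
N(g) = -6 - g²
(c - 24806) + N(127) = (33405 - 24806) + (-6 - 1*127²) = 8599 + (-6 - 1*16129) = 8599 + (-6 - 16129) = 8599 - 16135 = -7536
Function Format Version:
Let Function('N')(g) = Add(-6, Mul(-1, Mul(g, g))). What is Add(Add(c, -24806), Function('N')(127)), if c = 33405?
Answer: -7536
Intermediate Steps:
Function('N')(g) = Add(-6, Mul(-1, Pow(g, 2)))
Add(Add(c, -24806), Function('N')(127)) = Add(Add(33405, -24806), Add(-6, Mul(-1, Pow(127, 2)))) = Add(8599, Add(-6, Mul(-1, 16129))) = Add(8599, Add(-6, -16129)) = Add(8599, -16135) = -7536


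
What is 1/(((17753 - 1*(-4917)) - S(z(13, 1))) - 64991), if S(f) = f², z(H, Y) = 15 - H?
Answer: -1/42325 ≈ -2.3627e-5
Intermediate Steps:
1/(((17753 - 1*(-4917)) - S(z(13, 1))) - 64991) = 1/(((17753 - 1*(-4917)) - (15 - 1*13)²) - 64991) = 1/(((17753 + 4917) - (15 - 13)²) - 64991) = 1/((22670 - 1*2²) - 64991) = 1/((22670 - 1*4) - 64991) = 1/((22670 - 4) - 64991) = 1/(22666 - 64991) = 1/(-42325) = -1/42325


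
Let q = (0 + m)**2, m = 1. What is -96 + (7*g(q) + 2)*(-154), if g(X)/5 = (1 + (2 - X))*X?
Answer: -11184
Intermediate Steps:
q = 1 (q = (0 + 1)**2 = 1**2 = 1)
g(X) = 5*X*(3 - X) (g(X) = 5*((1 + (2 - X))*X) = 5*((3 - X)*X) = 5*(X*(3 - X)) = 5*X*(3 - X))
-96 + (7*g(q) + 2)*(-154) = -96 + (7*(5*1*(3 - 1*1)) + 2)*(-154) = -96 + (7*(5*1*(3 - 1)) + 2)*(-154) = -96 + (7*(5*1*2) + 2)*(-154) = -96 + (7*10 + 2)*(-154) = -96 + (70 + 2)*(-154) = -96 + 72*(-154) = -96 - 11088 = -11184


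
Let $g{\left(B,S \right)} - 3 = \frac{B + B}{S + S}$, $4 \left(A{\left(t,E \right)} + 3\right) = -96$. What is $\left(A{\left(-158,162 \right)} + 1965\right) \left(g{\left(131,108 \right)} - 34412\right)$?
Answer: $- \frac{1200281243}{18} \approx -6.6682 \cdot 10^{7}$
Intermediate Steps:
$A{\left(t,E \right)} = -27$ ($A{\left(t,E \right)} = -3 + \frac{1}{4} \left(-96\right) = -3 - 24 = -27$)
$g{\left(B,S \right)} = 3 + \frac{B}{S}$ ($g{\left(B,S \right)} = 3 + \frac{B + B}{S + S} = 3 + \frac{2 B}{2 S} = 3 + 2 B \frac{1}{2 S} = 3 + \frac{B}{S}$)
$\left(A{\left(-158,162 \right)} + 1965\right) \left(g{\left(131,108 \right)} - 34412\right) = \left(-27 + 1965\right) \left(\left(3 + \frac{131}{108}\right) - 34412\right) = 1938 \left(\left(3 + 131 \cdot \frac{1}{108}\right) - 34412\right) = 1938 \left(\left(3 + \frac{131}{108}\right) - 34412\right) = 1938 \left(\frac{455}{108} - 34412\right) = 1938 \left(- \frac{3716041}{108}\right) = - \frac{1200281243}{18}$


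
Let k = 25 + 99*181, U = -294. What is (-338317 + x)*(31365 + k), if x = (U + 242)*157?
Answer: -17084631629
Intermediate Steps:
x = -8164 (x = (-294 + 242)*157 = -52*157 = -8164)
k = 17944 (k = 25 + 17919 = 17944)
(-338317 + x)*(31365 + k) = (-338317 - 8164)*(31365 + 17944) = -346481*49309 = -17084631629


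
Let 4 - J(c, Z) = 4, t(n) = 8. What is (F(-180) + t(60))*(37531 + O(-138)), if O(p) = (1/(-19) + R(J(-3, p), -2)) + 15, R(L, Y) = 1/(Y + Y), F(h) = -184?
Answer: -125552812/19 ≈ -6.6080e+6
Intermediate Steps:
J(c, Z) = 0 (J(c, Z) = 4 - 1*4 = 4 - 4 = 0)
R(L, Y) = 1/(2*Y)
O(p) = 1117/76 (O(p) = (1/(-19) + (½)/(-2)) + 15 = (-1/19 + (½)*(-½)) + 15 = (-1/19 - ¼) + 15 = -23/76 + 15 = 1117/76)
(F(-180) + t(60))*(37531 + O(-138)) = (-184 + 8)*(37531 + 1117/76) = -176*2853473/76 = -125552812/19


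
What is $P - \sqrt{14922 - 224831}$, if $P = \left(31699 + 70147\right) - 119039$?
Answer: $-17193 - i \sqrt{209909} \approx -17193.0 - 458.16 i$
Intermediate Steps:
$P = -17193$ ($P = 101846 - 119039 = -17193$)
$P - \sqrt{14922 - 224831} = -17193 - \sqrt{14922 - 224831} = -17193 - \sqrt{-209909} = -17193 - i \sqrt{209909}$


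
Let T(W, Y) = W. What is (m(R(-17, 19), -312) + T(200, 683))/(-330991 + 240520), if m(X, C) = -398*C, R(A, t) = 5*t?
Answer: -124376/90471 ≈ -1.3748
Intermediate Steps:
(m(R(-17, 19), -312) + T(200, 683))/(-330991 + 240520) = (-398*(-312) + 200)/(-330991 + 240520) = (124176 + 200)/(-90471) = 124376*(-1/90471) = -124376/90471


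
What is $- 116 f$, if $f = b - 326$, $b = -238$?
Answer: $65424$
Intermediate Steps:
$f = -564$ ($f = -238 - 326 = -564$)
$- 116 f = \left(-116\right) \left(-564\right) = 65424$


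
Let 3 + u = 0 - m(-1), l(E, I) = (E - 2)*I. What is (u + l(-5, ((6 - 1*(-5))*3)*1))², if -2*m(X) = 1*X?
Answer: 219961/4 ≈ 54990.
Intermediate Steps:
m(X) = -X/2
l(E, I) = I*(-2 + E) (l(E, I) = (-2 + E)*I = I*(-2 + E))
u = -7/2 (u = -3 + (0 - (-1)*(-1)/2) = -3 + (0 - 1*½) = -3 + (0 - ½) = -3 - ½ = -7/2 ≈ -3.5000)
(u + l(-5, ((6 - 1*(-5))*3)*1))² = (-7/2 + (((6 - 1*(-5))*3)*1)*(-2 - 5))² = (-7/2 + (((6 + 5)*3)*1)*(-7))² = (-7/2 + ((11*3)*1)*(-7))² = (-7/2 + (33*1)*(-7))² = (-7/2 + 33*(-7))² = (-7/2 - 231)² = (-469/2)² = 219961/4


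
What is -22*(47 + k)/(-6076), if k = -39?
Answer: 44/1519 ≈ 0.028966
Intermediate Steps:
-22*(47 + k)/(-6076) = -22*(47 - 39)/(-6076) = -22*8*(-1/6076) = -176*(-1/6076) = 44/1519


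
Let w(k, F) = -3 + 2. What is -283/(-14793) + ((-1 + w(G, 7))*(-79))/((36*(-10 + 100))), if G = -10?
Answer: 542369/7988220 ≈ 0.067896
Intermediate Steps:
w(k, F) = -1
-283/(-14793) + ((-1 + w(G, 7))*(-79))/((36*(-10 + 100))) = -283/(-14793) + ((-1 - 1)*(-79))/((36*(-10 + 100))) = -283*(-1/14793) + (-2*(-79))/((36*90)) = 283/14793 + 158/3240 = 283/14793 + 158*(1/3240) = 283/14793 + 79/1620 = 542369/7988220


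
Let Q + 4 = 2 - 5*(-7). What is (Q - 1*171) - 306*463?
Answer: -141816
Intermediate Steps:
Q = 33 (Q = -4 + (2 - 5*(-7)) = -4 + (2 + 35) = -4 + 37 = 33)
(Q - 1*171) - 306*463 = (33 - 1*171) - 306*463 = (33 - 171) - 141678 = -138 - 141678 = -141816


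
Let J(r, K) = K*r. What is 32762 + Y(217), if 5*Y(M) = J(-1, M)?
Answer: 163593/5 ≈ 32719.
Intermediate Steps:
Y(M) = -M/5 (Y(M) = (M*(-1))/5 = (-M)/5 = -M/5)
32762 + Y(217) = 32762 - ⅕*217 = 32762 - 217/5 = 163593/5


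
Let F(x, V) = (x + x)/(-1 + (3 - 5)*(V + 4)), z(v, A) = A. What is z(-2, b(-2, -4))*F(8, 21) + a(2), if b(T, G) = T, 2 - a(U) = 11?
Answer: -427/51 ≈ -8.3725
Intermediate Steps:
a(U) = -9 (a(U) = 2 - 1*11 = 2 - 11 = -9)
F(x, V) = 2*x/(-9 - 2*V) (F(x, V) = (2*x)/(-1 - 2*(4 + V)) = (2*x)/(-1 + (-8 - 2*V)) = (2*x)/(-9 - 2*V) = 2*x/(-9 - 2*V))
z(-2, b(-2, -4))*F(8, 21) + a(2) = -(-4)*8/(9 + 2*21) - 9 = -(-4)*8/(9 + 42) - 9 = -(-4)*8/51 - 9 = -2*(-16/51) - 9 = 32/51 - 9 = -427/51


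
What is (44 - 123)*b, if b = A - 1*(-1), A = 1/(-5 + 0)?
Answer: -316/5 ≈ -63.200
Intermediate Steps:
A = -⅕ (A = 1/(-5) = -⅕ ≈ -0.20000)
b = ⅘ (b = -⅕ - 1*(-1) = -⅕ + 1 = ⅘ ≈ 0.80000)
(44 - 123)*b = (44 - 123)*(⅘) = -79*⅘ = -316/5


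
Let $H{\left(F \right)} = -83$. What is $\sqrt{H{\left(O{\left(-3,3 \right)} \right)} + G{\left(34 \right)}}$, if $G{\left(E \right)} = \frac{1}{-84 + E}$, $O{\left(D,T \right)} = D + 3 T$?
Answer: $\frac{i \sqrt{8302}}{10} \approx 9.1115 i$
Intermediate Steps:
$\sqrt{H{\left(O{\left(-3,3 \right)} \right)} + G{\left(34 \right)}} = \sqrt{-83 + \frac{1}{-84 + 34}} = \sqrt{-83 + \frac{1}{-50}} = \sqrt{-83 - \frac{1}{50}} = \sqrt{- \frac{4151}{50}} = \frac{i \sqrt{8302}}{10}$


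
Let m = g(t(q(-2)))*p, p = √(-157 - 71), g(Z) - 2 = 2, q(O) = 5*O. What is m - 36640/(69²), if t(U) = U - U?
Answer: -36640/4761 + 8*I*√57 ≈ -7.6959 + 60.399*I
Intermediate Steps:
t(U) = 0
g(Z) = 4 (g(Z) = 2 + 2 = 4)
p = 2*I*√57 (p = √(-228) = 2*I*√57 ≈ 15.1*I)
m = 8*I*√57 (m = 4*(2*I*√57) = 8*I*√57 ≈ 60.399*I)
m - 36640/(69²) = 8*I*√57 - 36640/(69²) = 8*I*√57 - 36640/4761 = -36640/4761 + 8*I*√57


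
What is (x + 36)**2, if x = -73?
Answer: 1369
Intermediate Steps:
(x + 36)**2 = (-73 + 36)**2 = (-37)**2 = 1369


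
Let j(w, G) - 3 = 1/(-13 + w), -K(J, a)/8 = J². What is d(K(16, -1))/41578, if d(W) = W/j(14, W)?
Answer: -256/20789 ≈ -0.012314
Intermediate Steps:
K(J, a) = -8*J²
j(w, G) = 3 + 1/(-13 + w)
d(W) = W/4 (d(W) = W/(((-38 + 3*14)/(-13 + 14))) = W/(((-38 + 42)/1)) = W/((1*4)) = W/4)
d(K(16, -1))/41578 = ((-8*16²)/4)/41578 = ((-8*256)/4)*(1/41578) = ((¼)*(-2048))*(1/41578) = -512*1/41578 = -256/20789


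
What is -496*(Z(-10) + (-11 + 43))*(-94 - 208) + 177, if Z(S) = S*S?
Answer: 19772721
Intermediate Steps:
Z(S) = S**2
-496*(Z(-10) + (-11 + 43))*(-94 - 208) + 177 = -496*((-10)**2 + (-11 + 43))*(-94 - 208) + 177 = -496*(100 + 32)*(-302) + 177 = -65472*(-302) + 177 = -496*(-39864) + 177 = 19772544 + 177 = 19772721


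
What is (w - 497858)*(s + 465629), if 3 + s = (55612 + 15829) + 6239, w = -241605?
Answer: -401754684678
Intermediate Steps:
s = 77677 (s = -3 + ((55612 + 15829) + 6239) = -3 + (71441 + 6239) = -3 + 77680 = 77677)
(w - 497858)*(s + 465629) = (-241605 - 497858)*(77677 + 465629) = -739463*543306 = -401754684678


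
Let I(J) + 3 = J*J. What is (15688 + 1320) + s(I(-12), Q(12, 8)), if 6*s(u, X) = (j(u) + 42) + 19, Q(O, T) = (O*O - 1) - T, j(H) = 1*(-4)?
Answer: 34035/2 ≈ 17018.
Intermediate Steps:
j(H) = -4
I(J) = -3 + J² (I(J) = -3 + J*J = -3 + J²)
Q(O, T) = -1 + O² - T (Q(O, T) = (O² - 1) - T = (-1 + O²) - T = -1 + O² - T)
s(u, X) = 19/2 (s(u, X) = ((-4 + 42) + 19)/6 = (38 + 19)/6 = (⅙)*57 = 19/2)
(15688 + 1320) + s(I(-12), Q(12, 8)) = (15688 + 1320) + 19/2 = 17008 + 19/2 = 34035/2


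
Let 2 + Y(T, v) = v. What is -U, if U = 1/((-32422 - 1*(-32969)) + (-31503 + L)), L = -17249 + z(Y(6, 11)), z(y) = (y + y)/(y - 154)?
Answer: 145/6989743 ≈ 2.0745e-5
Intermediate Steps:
Y(T, v) = -2 + v
z(y) = 2*y/(-154 + y) (z(y) = (2*y)/(-154 + y) = 2*y/(-154 + y))
L = -2501123/145 (L = -17249 + 2*(-2 + 11)/(-154 + (-2 + 11)) = -17249 + 2*9/(-154 + 9) = -17249 + 2*9/(-145) = -17249 + 2*9*(-1/145) = -17249 - 18/145 = -2501123/145 ≈ -17249.)
U = -145/6989743 (U = 1/((-32422 - 1*(-32969)) + (-31503 - 2501123/145)) = 1/((-32422 + 32969) - 7069058/145) = 1/(547 - 7069058/145) = 1/(-6989743/145) = -145/6989743 ≈ -2.0745e-5)
-U = -1*(-145/6989743) = 145/6989743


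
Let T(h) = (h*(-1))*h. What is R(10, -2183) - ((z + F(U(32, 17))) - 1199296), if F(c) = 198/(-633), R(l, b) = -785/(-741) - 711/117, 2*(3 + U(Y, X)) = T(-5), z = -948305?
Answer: 25829140643/12027 ≈ 2.1476e+6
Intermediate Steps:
T(h) = -h² (T(h) = (-h)*h = -h²)
U(Y, X) = -31/2 (U(Y, X) = -3 + (-1*(-5)²)/2 = -3 + (-1*25)/2 = -3 + (½)*(-25) = -3 - 25/2 = -31/2)
R(l, b) = -286/57 (R(l, b) = -785*(-1/741) - 711*1/117 = 785/741 - 79/13 = -286/57)
F(c) = -66/211 (F(c) = 198*(-1/633) = -66/211)
R(10, -2183) - ((z + F(U(32, 17))) - 1199296) = -286/57 - ((-948305 - 66/211) - 1199296) = -286/57 - (-200092421/211 - 1199296) = -286/57 - 1*(-453143877/211) = -286/57 + 453143877/211 = 25829140643/12027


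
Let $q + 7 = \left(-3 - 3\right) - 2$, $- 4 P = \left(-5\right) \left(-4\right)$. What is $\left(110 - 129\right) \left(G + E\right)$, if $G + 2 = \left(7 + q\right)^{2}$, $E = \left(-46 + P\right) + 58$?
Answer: $-1311$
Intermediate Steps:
$P = -5$ ($P = - \frac{\left(-5\right) \left(-4\right)}{4} = \left(- \frac{1}{4}\right) 20 = -5$)
$q = -15$ ($q = -7 - 8 = -15$)
$E = 7$ ($E = \left(-46 - 5\right) + 58 = -51 + 58 = 7$)
$G = 62$ ($G = -2 + \left(7 - 15\right)^{2} = -2 + \left(-8\right)^{2} = -2 + 64 = 62$)
$\left(110 - 129\right) \left(G + E\right) = \left(110 - 129\right) \left(62 + 7\right) = \left(-19\right) 69 = -1311$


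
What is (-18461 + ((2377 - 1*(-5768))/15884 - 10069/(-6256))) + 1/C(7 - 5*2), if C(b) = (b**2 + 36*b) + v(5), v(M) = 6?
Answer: -42646669608977/2310359568 ≈ -18459.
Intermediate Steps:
C(b) = 6 + b**2 + 36*b (C(b) = (b**2 + 36*b) + 6 = 6 + b**2 + 36*b)
(-18461 + ((2377 - 1*(-5768))/15884 - 10069/(-6256))) + 1/C(7 - 5*2) = (-18461 + ((2377 - 1*(-5768))/15884 - 10069/(-6256))) + 1/(6 + (7 - 5*2)**2 + 36*(7 - 5*2)) = (-18461 + ((2377 + 5768)*(1/15884) - 10069*(-1/6256))) + 1/(6 + (7 - 10)**2 + 36*(7 - 10)) = (-18461 + (8145*(1/15884) + 10069/6256)) + 1/(6 + (-3)**2 + 36*(-3)) = (-18461 + (8145/15884 + 10069/6256)) + 1/(6 + 9 - 108) = (-18461 + 52722779/24842576) + 1/(-93) = -458566072757/24842576 - 1/93 = -42646669608977/2310359568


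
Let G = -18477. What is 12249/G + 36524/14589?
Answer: 55128143/29951217 ≈ 1.8406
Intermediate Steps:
12249/G + 36524/14589 = 12249/(-18477) + 36524/14589 = 12249*(-1/18477) + 36524*(1/14589) = -1361/2053 + 36524/14589 = 55128143/29951217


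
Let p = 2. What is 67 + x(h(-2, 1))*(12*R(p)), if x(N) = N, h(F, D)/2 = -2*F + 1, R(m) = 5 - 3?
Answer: 307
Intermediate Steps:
R(m) = 2
h(F, D) = 2 - 4*F (h(F, D) = 2*(-2*F + 1) = 2*(1 - 2*F) = 2 - 4*F)
67 + x(h(-2, 1))*(12*R(p)) = 67 + (2 - 4*(-2))*(12*2) = 67 + (2 + 8)*24 = 67 + 10*24 = 67 + 240 = 307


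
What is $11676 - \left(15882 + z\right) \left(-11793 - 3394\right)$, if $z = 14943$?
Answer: $468150951$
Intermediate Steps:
$11676 - \left(15882 + z\right) \left(-11793 - 3394\right) = 11676 - \left(15882 + 14943\right) \left(-11793 - 3394\right) = 11676 - 30825 \left(-15187\right) = 11676 - -468139275 = 11676 + 468139275 = 468150951$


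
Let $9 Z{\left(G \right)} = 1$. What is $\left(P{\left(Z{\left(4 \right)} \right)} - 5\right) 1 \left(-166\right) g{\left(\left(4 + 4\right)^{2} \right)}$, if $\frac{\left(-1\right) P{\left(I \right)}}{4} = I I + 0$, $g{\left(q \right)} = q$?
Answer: $\frac{4345216}{81} \approx 53645.0$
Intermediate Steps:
$Z{\left(G \right)} = \frac{1}{9}$ ($Z{\left(G \right)} = \frac{1}{9} \cdot 1 = \frac{1}{9}$)
$P{\left(I \right)} = - 4 I^{2}$ ($P{\left(I \right)} = - 4 \left(I I + 0\right) = - 4 \left(I^{2} + 0\right) = - 4 I^{2}$)
$\left(P{\left(Z{\left(4 \right)} \right)} - 5\right) 1 \left(-166\right) g{\left(\left(4 + 4\right)^{2} \right)} = \left(- \frac{4}{81} - 5\right) 1 \left(-166\right) \left(4 + 4\right)^{2} = \left(\left(-4\right) \frac{1}{81} - 5\right) 1 \left(-166\right) 8^{2} = \left(- \frac{4}{81} - 5\right) 1 \left(-166\right) 64 = \left(- \frac{409}{81}\right) 1 \left(-166\right) 64 = \left(- \frac{409}{81}\right) \left(-166\right) 64 = \frac{67894}{81} \cdot 64 = \frac{4345216}{81}$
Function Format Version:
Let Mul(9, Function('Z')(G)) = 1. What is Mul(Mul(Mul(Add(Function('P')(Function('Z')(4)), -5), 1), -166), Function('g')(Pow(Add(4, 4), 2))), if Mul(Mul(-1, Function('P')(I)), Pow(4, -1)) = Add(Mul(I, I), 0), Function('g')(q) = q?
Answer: Rational(4345216, 81) ≈ 53645.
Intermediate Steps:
Function('Z')(G) = Rational(1, 9) (Function('Z')(G) = Mul(Rational(1, 9), 1) = Rational(1, 9))
Function('P')(I) = Mul(-4, Pow(I, 2)) (Function('P')(I) = Mul(-4, Add(Mul(I, I), 0)) = Mul(-4, Add(Pow(I, 2), 0)) = Mul(-4, Pow(I, 2)))
Mul(Mul(Mul(Add(Function('P')(Function('Z')(4)), -5), 1), -166), Function('g')(Pow(Add(4, 4), 2))) = Mul(Mul(Mul(Add(Mul(-4, Pow(Rational(1, 9), 2)), -5), 1), -166), Pow(Add(4, 4), 2)) = Mul(Mul(Mul(Add(Mul(-4, Rational(1, 81)), -5), 1), -166), Pow(8, 2)) = Mul(Mul(Mul(Add(Rational(-4, 81), -5), 1), -166), 64) = Mul(Mul(Mul(Rational(-409, 81), 1), -166), 64) = Mul(Mul(Rational(-409, 81), -166), 64) = Mul(Rational(67894, 81), 64) = Rational(4345216, 81)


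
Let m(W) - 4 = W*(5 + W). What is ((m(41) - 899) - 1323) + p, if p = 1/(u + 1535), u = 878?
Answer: -801115/2413 ≈ -332.00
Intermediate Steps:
m(W) = 4 + W*(5 + W)
p = 1/2413 (p = 1/(878 + 1535) = 1/2413 ≈ 0.00041442)
((m(41) - 899) - 1323) + p = (((4 + 41² + 5*41) - 899) - 1323) + 1/2413 = (((4 + 1681 + 205) - 899) - 1323) + 1/2413 = ((1890 - 899) - 1323) + 1/2413 = (991 - 1323) + 1/2413 = -332 + 1/2413 = -801115/2413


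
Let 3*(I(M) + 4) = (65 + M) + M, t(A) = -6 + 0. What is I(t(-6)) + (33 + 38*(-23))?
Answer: -2482/3 ≈ -827.33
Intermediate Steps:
t(A) = -6
I(M) = 53/3 + 2*M/3 (I(M) = -4 + ((65 + M) + M)/3 = -4 + (65 + 2*M)/3 = -4 + (65/3 + 2*M/3) = 53/3 + 2*M/3)
I(t(-6)) + (33 + 38*(-23)) = (53/3 + (⅔)*(-6)) + (33 + 38*(-23)) = (53/3 - 4) + (33 - 874) = 41/3 - 841 = -2482/3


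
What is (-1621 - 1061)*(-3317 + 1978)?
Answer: 3591198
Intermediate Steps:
(-1621 - 1061)*(-3317 + 1978) = -2682*(-1339) = 3591198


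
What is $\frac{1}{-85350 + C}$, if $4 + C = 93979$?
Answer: $\frac{1}{8625} \approx 0.00011594$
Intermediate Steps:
$C = 93975$ ($C = -4 + 93979 = 93975$)
$\frac{1}{-85350 + C} = \frac{1}{-85350 + 93975} = \frac{1}{8625}$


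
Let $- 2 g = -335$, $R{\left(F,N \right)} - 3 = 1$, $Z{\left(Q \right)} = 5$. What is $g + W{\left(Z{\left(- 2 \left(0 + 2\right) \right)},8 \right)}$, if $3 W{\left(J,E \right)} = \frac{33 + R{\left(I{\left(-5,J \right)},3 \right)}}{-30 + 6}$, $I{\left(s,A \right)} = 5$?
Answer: $\frac{12023}{72} \approx 166.99$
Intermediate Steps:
$R{\left(F,N \right)} = 4$ ($R{\left(F,N \right)} = 3 + 1 = 4$)
$W{\left(J,E \right)} = - \frac{37}{72}$ ($W{\left(J,E \right)} = \frac{\left(33 + 4\right) \frac{1}{-30 + 6}}{3} = \frac{37 \frac{1}{-24}}{3} = \frac{37 \left(- \frac{1}{24}\right)}{3} = \frac{1}{3} \left(- \frac{37}{24}\right) = - \frac{37}{72}$)
$g = \frac{335}{2}$ ($g = \left(- \frac{1}{2}\right) \left(-335\right) = \frac{335}{2} \approx 167.5$)
$g + W{\left(Z{\left(- 2 \left(0 + 2\right) \right)},8 \right)} = \frac{335}{2} - \frac{37}{72} = \frac{12023}{72}$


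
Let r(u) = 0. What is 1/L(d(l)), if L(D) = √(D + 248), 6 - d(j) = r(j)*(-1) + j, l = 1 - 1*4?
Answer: √257/257 ≈ 0.062378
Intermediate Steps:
l = -3 (l = 1 - 4 = -3)
d(j) = 6 - j (d(j) = 6 - (0*(-1) + j) = 6 - (0 + j) = 6 - j)
L(D) = √(248 + D)
1/L(d(l)) = 1/(√(248 + (6 - 1*(-3)))) = 1/(√(248 + (6 + 3))) = 1/(√(248 + 9)) = 1/(√257) = √257/257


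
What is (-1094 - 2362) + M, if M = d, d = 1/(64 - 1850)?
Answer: -6172417/1786 ≈ -3456.0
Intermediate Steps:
d = -1/1786 (d = 1/(-1786) = -1/1786 ≈ -0.00055991)
M = -1/1786 ≈ -0.00055991
(-1094 - 2362) + M = (-1094 - 2362) - 1/1786 = -3456 - 1/1786 = -6172417/1786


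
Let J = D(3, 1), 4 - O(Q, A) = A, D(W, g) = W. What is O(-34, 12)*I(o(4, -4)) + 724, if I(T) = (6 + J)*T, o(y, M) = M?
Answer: 1012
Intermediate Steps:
O(Q, A) = 4 - A
J = 3
I(T) = 9*T (I(T) = (6 + 3)*T = 9*T)
O(-34, 12)*I(o(4, -4)) + 724 = (4 - 1*12)*(9*(-4)) + 724 = (4 - 12)*(-36) + 724 = -8*(-36) + 724 = 288 + 724 = 1012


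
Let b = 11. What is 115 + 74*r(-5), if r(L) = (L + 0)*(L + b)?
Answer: -2105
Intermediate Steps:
r(L) = L*(11 + L) (r(L) = (L + 0)*(L + 11) = L*(11 + L))
115 + 74*r(-5) = 115 + 74*(-5*(11 - 5)) = 115 + 74*(-5*6) = 115 + 74*(-30) = 115 - 2220 = -2105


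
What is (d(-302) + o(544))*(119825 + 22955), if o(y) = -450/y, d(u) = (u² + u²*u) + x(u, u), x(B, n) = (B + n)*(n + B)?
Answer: -262994483426895/68 ≈ -3.8676e+12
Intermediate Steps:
x(B, n) = (B + n)² (x(B, n) = (B + n)*(B + n) = (B + n)²)
d(u) = u³ + 5*u² (d(u) = (u² + u²*u) + (u + u)² = (u² + u³) + (2*u)² = (u² + u³) + 4*u² = u³ + 5*u²)
(d(-302) + o(544))*(119825 + 22955) = ((-302)²*(5 - 302) - 450/544)*(119825 + 22955) = (91204*(-297) - 450*1/544)*142780 = (-27087588 - 225/272)*142780 = -7367824161/272*142780 = -262994483426895/68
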